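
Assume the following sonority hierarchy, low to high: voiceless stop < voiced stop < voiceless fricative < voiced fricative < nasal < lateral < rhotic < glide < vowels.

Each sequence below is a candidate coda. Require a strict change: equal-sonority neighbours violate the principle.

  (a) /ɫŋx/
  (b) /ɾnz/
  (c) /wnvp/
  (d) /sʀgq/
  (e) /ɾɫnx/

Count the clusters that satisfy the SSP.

(a) 6-5-3 → obeys
(b) 7-5-4 → obeys
(c) 8-5-4-1 → obeys
(d) 3-7-2-1 → violates
(e) 7-6-5-3 → obeys

4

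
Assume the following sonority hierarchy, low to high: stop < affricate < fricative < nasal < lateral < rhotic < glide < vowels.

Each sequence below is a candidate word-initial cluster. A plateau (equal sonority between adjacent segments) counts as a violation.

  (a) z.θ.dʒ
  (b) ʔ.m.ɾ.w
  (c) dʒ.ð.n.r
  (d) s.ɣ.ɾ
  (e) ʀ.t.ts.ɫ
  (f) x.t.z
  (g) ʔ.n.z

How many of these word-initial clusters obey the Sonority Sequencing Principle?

(a) sonority 3-3-2: ill-formed.
(b) sonority 1-4-6-7: well-formed.
(c) sonority 2-3-4-6: well-formed.
(d) sonority 3-3-6: ill-formed.
(e) sonority 6-1-2-5: ill-formed.
(f) sonority 3-1-3: ill-formed.
(g) sonority 1-4-3: ill-formed.

2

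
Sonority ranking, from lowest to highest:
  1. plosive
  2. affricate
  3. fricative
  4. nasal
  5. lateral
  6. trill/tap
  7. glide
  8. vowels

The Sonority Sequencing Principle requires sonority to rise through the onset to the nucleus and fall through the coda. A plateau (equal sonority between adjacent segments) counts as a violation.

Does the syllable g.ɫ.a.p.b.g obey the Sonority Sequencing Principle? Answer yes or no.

Onset: /g/ is a plosive (sonority 1), /ɫ/ is a lateral (sonority 5); then the nucleus /a/ (sonority 8).
Onset profile 1-5-8 — rises to the nucleus.
Coda: /p/ is a plosive (sonority 1), /b/ is a plosive (sonority 1), /g/ is a plosive (sonority 1).
Coda profile 8-1-1-1 — does not strictly fall throughout.

no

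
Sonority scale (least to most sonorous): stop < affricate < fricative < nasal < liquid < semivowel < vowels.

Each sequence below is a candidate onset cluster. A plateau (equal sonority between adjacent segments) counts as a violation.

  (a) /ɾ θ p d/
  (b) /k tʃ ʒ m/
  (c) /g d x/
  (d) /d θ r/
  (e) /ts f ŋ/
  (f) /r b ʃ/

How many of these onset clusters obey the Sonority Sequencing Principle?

3

(a) 5-3-1-1 → violates
(b) 1-2-3-4 → obeys
(c) 1-1-3 → violates
(d) 1-3-5 → obeys
(e) 2-3-4 → obeys
(f) 5-1-3 → violates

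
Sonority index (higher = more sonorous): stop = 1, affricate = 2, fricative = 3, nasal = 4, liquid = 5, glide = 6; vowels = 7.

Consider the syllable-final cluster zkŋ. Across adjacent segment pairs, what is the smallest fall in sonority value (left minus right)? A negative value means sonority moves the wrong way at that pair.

-3

/z/ is a fricative (sonority 3).
/k/ is a stop (sonority 1).
/ŋ/ is a nasal (sonority 4).
/z/→/k/: change +2.
/k/→/ŋ/: change -3.
Minimum = -3.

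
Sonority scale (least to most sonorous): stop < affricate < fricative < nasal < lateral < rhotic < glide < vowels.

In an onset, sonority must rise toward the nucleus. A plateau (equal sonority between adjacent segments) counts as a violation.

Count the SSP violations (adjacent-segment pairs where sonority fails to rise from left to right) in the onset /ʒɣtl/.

/ʒ/ is a fricative (sonority 3).
/ɣ/ is a fricative (sonority 3).
/t/ is a stop (sonority 1).
/l/ is a lateral (sonority 5).
/ʒ/→/ɣ/: 3→3 (plateau) — violation.
/ɣ/→/t/: 3→1 (does not rise) — violation.
/t/→/l/: 1→5 (rises) — ok.

2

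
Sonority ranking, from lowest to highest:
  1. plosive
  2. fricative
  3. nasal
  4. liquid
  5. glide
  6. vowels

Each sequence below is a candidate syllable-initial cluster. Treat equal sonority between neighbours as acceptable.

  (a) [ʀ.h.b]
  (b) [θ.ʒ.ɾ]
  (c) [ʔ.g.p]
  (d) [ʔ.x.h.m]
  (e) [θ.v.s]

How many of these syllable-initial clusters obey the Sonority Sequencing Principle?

4

(a) [ʀ.h.b]: profile 4-2-1 — violates.
(b) [θ.ʒ.ɾ]: profile 2-2-4 — obeys.
(c) [ʔ.g.p]: profile 1-1-1 — obeys.
(d) [ʔ.x.h.m]: profile 1-2-2-3 — obeys.
(e) [θ.v.s]: profile 2-2-2 — obeys.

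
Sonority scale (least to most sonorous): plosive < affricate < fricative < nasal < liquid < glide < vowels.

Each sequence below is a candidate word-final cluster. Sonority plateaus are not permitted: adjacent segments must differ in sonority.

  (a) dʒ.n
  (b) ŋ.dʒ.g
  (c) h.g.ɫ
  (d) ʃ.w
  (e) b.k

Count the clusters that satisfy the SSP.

(a) dʒ.n: profile 2-4 — violates.
(b) ŋ.dʒ.g: profile 4-2-1 — obeys.
(c) h.g.ɫ: profile 3-1-5 — violates.
(d) ʃ.w: profile 3-6 — violates.
(e) b.k: profile 1-1 — violates.

1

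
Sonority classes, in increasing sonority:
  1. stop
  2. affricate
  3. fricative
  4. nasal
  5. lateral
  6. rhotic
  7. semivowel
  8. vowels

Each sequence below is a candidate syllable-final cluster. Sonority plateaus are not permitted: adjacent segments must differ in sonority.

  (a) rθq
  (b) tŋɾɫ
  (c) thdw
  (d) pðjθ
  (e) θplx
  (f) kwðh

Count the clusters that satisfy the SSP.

(a) rθq: profile 6-3-1 — obeys.
(b) tŋɾɫ: profile 1-4-6-5 — violates.
(c) thdw: profile 1-3-1-7 — violates.
(d) pðjθ: profile 1-3-7-3 — violates.
(e) θplx: profile 3-1-5-3 — violates.
(f) kwðh: profile 1-7-3-3 — violates.

1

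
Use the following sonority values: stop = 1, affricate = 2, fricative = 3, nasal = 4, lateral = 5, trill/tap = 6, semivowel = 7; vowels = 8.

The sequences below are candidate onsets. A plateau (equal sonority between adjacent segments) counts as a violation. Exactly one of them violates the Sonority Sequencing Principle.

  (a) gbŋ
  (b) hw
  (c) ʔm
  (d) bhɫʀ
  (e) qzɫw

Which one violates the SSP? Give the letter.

a

(a) 1-1-4 → violates
(b) 3-7 → obeys
(c) 1-4 → obeys
(d) 1-3-5-6 → obeys
(e) 1-3-5-7 → obeys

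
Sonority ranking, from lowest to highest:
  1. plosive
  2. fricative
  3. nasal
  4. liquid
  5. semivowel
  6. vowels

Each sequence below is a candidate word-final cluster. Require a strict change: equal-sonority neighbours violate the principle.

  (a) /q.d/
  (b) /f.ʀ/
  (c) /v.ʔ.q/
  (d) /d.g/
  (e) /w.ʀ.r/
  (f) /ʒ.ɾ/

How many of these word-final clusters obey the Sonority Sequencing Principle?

(a) 1-1 → violates
(b) 2-4 → violates
(c) 2-1-1 → violates
(d) 1-1 → violates
(e) 5-4-4 → violates
(f) 2-4 → violates

0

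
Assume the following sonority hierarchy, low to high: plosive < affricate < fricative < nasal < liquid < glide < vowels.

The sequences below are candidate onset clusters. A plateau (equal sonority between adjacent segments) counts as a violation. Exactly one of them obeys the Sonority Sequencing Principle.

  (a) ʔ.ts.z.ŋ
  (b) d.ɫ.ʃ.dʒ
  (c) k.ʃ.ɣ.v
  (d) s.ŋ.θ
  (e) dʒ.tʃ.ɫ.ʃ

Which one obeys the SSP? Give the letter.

(a) ʔ.ts.z.ŋ: profile 1-2-3-4 — obeys.
(b) d.ɫ.ʃ.dʒ: profile 1-5-3-2 — violates.
(c) k.ʃ.ɣ.v: profile 1-3-3-3 — violates.
(d) s.ŋ.θ: profile 3-4-3 — violates.
(e) dʒ.tʃ.ɫ.ʃ: profile 2-2-5-3 — violates.

a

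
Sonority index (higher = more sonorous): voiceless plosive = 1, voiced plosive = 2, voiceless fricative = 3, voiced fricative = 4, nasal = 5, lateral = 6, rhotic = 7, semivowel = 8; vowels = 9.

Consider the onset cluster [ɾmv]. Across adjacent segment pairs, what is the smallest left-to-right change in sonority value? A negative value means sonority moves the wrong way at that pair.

/ɾ/: rhotic = 7.
/m/: nasal = 5.
/v/: voiced fricative = 4.
/ɾ/→/m/: change -2.
/m/→/v/: change -1.
Minimum = -2.

-2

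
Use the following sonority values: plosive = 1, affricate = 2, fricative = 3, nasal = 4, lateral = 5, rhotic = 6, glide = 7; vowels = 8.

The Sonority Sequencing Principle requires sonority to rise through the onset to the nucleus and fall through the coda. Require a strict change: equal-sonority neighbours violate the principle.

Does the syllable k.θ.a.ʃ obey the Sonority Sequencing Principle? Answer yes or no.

yes

Onset: /k/ is a plosive (sonority 1), /θ/ is a fricative (sonority 3); then the nucleus /a/ (sonority 8).
Onset profile 1-3-8 — rises to the nucleus.
Coda: /ʃ/ is a fricative (sonority 3).
Coda profile 8-3 — falls from the nucleus.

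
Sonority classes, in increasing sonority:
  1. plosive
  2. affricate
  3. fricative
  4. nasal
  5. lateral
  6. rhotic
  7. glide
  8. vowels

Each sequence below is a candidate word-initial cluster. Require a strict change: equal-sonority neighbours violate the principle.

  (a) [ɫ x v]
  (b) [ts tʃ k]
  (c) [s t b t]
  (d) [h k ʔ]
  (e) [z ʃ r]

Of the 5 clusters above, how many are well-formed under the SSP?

0

(a) 5-3-3 → violates
(b) 2-2-1 → violates
(c) 3-1-1-1 → violates
(d) 3-1-1 → violates
(e) 3-3-6 → violates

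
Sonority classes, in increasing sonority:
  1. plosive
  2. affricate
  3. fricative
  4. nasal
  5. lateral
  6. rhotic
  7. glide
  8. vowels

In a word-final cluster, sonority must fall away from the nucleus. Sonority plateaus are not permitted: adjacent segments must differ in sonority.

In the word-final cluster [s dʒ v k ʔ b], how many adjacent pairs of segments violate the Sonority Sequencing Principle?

3

/s/: fricative = 3.
/dʒ/: affricate = 2.
/v/: fricative = 3.
/k/: plosive = 1.
/ʔ/: plosive = 1.
/b/: plosive = 1.
/s/→/dʒ/: 3→2 (falls) — ok.
/dʒ/→/v/: 2→3 (does not fall) — violation.
/v/→/k/: 3→1 (falls) — ok.
/k/→/ʔ/: 1→1 (plateau) — violation.
/ʔ/→/b/: 1→1 (plateau) — violation.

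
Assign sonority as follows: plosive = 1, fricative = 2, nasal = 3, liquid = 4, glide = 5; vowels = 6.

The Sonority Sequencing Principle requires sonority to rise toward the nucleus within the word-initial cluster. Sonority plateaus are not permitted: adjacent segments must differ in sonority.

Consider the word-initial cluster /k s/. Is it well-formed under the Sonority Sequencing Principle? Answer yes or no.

yes

/k/: plosive = 1.
/s/: fricative = 2.
The profile 1-2 strictly rises, so the word-initial cluster satisfies the SSP.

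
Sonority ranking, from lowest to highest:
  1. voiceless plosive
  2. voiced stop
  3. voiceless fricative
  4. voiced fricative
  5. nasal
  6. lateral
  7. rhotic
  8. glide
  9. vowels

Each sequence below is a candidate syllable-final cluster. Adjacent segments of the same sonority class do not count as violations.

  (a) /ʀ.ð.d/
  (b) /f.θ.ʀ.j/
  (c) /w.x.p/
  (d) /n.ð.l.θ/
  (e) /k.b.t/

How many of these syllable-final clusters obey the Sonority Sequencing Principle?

(a) sonority 7-4-2: well-formed.
(b) sonority 3-3-7-8: ill-formed.
(c) sonority 8-3-1: well-formed.
(d) sonority 5-4-6-3: ill-formed.
(e) sonority 1-2-1: ill-formed.

2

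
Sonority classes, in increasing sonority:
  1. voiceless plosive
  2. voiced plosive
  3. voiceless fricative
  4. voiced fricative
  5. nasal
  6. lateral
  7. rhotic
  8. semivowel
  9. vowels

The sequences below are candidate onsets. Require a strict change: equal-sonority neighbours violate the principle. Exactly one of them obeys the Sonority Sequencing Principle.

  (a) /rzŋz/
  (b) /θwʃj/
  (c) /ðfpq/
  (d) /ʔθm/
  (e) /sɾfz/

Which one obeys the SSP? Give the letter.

d

(a) /rzŋz/: profile 7-4-5-4 — violates.
(b) /θwʃj/: profile 3-8-3-8 — violates.
(c) /ðfpq/: profile 4-3-1-1 — violates.
(d) /ʔθm/: profile 1-3-5 — obeys.
(e) /sɾfz/: profile 3-7-3-4 — violates.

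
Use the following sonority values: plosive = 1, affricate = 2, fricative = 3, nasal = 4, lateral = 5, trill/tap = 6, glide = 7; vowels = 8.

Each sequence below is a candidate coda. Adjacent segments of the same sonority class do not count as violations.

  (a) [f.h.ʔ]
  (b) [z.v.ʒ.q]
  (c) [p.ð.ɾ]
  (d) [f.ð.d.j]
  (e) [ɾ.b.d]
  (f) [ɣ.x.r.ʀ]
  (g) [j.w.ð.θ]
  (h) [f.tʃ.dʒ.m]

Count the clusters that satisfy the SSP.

4

(a) [f.h.ʔ]: profile 3-3-1 — obeys.
(b) [z.v.ʒ.q]: profile 3-3-3-1 — obeys.
(c) [p.ð.ɾ]: profile 1-3-6 — violates.
(d) [f.ð.d.j]: profile 3-3-1-7 — violates.
(e) [ɾ.b.d]: profile 6-1-1 — obeys.
(f) [ɣ.x.r.ʀ]: profile 3-3-6-6 — violates.
(g) [j.w.ð.θ]: profile 7-7-3-3 — obeys.
(h) [f.tʃ.dʒ.m]: profile 3-2-2-4 — violates.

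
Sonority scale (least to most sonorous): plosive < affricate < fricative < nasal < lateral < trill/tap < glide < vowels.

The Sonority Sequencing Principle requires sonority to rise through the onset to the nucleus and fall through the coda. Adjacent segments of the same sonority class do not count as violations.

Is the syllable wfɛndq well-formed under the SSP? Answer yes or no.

Onset: /w/ is a glide (sonority 7), /f/ is a fricative (sonority 3); then the nucleus /ɛ/ (sonority 8).
Onset profile 7-3-8 — does not rise throughout.
Coda: /n/ is a nasal (sonority 4), /d/ is a plosive (sonority 1), /q/ is a plosive (sonority 1).
Coda profile 8-4-1-1 — falls from the nucleus.

no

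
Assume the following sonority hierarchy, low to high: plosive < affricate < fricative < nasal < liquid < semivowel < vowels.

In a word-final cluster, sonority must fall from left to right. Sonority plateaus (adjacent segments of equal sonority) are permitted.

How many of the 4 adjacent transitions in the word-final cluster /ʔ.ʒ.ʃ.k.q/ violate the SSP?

/ʔ/: plosive = 1.
/ʒ/: fricative = 3.
/ʃ/: fricative = 3.
/k/: plosive = 1.
/q/: plosive = 1.
/ʔ/→/ʒ/: 1→3 (does not fall) — violation.
/ʒ/→/ʃ/: 3→3 (plateau, allowed) — ok.
/ʃ/→/k/: 3→1 (falls) — ok.
/k/→/q/: 1→1 (plateau, allowed) — ok.

1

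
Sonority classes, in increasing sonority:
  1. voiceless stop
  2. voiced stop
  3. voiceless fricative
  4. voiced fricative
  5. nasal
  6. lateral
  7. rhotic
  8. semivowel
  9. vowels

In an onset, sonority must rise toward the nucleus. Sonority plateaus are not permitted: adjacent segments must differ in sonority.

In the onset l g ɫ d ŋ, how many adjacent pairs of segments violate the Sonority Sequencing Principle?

/l/ — lateral, sonority 6.
/g/ — voiced stop, sonority 2.
/ɫ/ — lateral, sonority 6.
/d/ — voiced stop, sonority 2.
/ŋ/ — nasal, sonority 5.
/l/→/g/: 6→2 (does not rise) — violation.
/g/→/ɫ/: 2→6 (rises) — ok.
/ɫ/→/d/: 6→2 (does not rise) — violation.
/d/→/ŋ/: 2→5 (rises) — ok.

2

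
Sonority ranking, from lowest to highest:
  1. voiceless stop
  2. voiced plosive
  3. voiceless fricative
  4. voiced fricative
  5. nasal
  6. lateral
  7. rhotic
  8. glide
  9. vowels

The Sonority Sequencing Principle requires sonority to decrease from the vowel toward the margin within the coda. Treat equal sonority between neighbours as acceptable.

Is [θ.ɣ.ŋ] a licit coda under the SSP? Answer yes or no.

no

/θ/: voiceless fricative = 3.
/ɣ/: voiced fricative = 4.
/ŋ/: nasal = 5.
The profile is 3-4-5. Between /θ/ (3) and /ɣ/ (4) sonority does not fall, so the cluster violates the SSP.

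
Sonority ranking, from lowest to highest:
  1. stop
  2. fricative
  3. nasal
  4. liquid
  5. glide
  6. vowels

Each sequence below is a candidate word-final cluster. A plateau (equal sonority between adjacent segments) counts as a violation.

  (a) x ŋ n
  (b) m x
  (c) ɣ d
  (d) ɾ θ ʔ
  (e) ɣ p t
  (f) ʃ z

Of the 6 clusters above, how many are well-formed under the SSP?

(a) 2-3-3 → violates
(b) 3-2 → obeys
(c) 2-1 → obeys
(d) 4-2-1 → obeys
(e) 2-1-1 → violates
(f) 2-2 → violates

3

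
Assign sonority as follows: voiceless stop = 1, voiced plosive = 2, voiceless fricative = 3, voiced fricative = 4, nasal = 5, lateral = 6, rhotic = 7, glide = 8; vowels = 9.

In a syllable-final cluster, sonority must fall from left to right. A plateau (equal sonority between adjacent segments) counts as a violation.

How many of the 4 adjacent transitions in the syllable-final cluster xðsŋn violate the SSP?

/x/ — voiceless fricative, sonority 3.
/ð/ — voiced fricative, sonority 4.
/s/ — voiceless fricative, sonority 3.
/ŋ/ — nasal, sonority 5.
/n/ — nasal, sonority 5.
/x/→/ð/: 3→4 (does not fall) — violation.
/ð/→/s/: 4→3 (falls) — ok.
/s/→/ŋ/: 3→5 (does not fall) — violation.
/ŋ/→/n/: 5→5 (plateau) — violation.

3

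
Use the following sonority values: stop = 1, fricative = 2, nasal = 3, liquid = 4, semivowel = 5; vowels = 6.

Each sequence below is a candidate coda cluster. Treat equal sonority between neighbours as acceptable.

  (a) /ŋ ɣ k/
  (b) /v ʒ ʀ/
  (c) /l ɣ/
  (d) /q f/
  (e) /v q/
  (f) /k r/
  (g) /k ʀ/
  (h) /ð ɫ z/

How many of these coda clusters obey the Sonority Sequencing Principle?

3

(a) /ŋ ɣ k/: profile 3-2-1 — obeys.
(b) /v ʒ ʀ/: profile 2-2-4 — violates.
(c) /l ɣ/: profile 4-2 — obeys.
(d) /q f/: profile 1-2 — violates.
(e) /v q/: profile 2-1 — obeys.
(f) /k r/: profile 1-4 — violates.
(g) /k ʀ/: profile 1-4 — violates.
(h) /ð ɫ z/: profile 2-4-2 — violates.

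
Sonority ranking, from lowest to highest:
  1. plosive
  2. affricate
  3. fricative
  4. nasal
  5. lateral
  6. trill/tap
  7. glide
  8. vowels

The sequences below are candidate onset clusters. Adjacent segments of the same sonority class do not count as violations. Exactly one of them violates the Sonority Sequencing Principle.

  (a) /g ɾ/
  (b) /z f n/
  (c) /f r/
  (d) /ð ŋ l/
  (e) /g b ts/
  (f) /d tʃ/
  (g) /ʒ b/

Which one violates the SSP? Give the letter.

(a) /g ɾ/: profile 1-6 — obeys.
(b) /z f n/: profile 3-3-4 — obeys.
(c) /f r/: profile 3-6 — obeys.
(d) /ð ŋ l/: profile 3-4-5 — obeys.
(e) /g b ts/: profile 1-1-2 — obeys.
(f) /d tʃ/: profile 1-2 — obeys.
(g) /ʒ b/: profile 3-1 — violates.

g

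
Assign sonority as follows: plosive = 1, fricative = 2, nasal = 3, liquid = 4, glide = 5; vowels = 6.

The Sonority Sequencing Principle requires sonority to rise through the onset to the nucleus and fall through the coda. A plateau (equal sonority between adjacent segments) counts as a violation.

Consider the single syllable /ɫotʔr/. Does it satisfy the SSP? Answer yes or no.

no

Onset: /ɫ/ is a liquid (sonority 4); then the nucleus /o/ (sonority 6).
Onset profile 4-6 — rises to the nucleus.
Coda: /t/ is a plosive (sonority 1), /ʔ/ is a plosive (sonority 1), /r/ is a liquid (sonority 4).
Coda profile 6-1-1-4 — does not strictly fall throughout.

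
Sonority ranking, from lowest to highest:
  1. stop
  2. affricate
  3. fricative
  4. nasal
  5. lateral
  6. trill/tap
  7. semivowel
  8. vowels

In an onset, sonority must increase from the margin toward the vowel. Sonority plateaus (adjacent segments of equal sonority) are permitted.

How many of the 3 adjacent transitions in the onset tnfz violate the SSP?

1

/t/: stop = 1.
/n/: nasal = 4.
/f/: fricative = 3.
/z/: fricative = 3.
/t/→/n/: 1→4 (rises) — ok.
/n/→/f/: 4→3 (does not rise) — violation.
/f/→/z/: 3→3 (plateau, allowed) — ok.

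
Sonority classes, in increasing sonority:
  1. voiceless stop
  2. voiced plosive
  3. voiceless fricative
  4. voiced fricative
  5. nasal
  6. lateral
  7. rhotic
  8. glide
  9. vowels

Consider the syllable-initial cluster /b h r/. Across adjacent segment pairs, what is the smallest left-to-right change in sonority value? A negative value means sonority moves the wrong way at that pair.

1

/b/: voiced plosive = 2.
/h/: voiceless fricative = 3.
/r/: rhotic = 7.
/b/→/h/: change +1.
/h/→/r/: change +4.
Minimum = 1.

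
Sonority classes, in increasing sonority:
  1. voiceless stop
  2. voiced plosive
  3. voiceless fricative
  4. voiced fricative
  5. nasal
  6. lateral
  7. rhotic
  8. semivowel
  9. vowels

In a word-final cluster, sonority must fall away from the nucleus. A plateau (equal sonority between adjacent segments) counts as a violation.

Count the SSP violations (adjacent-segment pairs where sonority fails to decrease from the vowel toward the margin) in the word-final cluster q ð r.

/q/ — voiceless stop, sonority 1.
/ð/ — voiced fricative, sonority 4.
/r/ — rhotic, sonority 7.
/q/→/ð/: 1→4 (does not fall) — violation.
/ð/→/r/: 4→7 (does not fall) — violation.

2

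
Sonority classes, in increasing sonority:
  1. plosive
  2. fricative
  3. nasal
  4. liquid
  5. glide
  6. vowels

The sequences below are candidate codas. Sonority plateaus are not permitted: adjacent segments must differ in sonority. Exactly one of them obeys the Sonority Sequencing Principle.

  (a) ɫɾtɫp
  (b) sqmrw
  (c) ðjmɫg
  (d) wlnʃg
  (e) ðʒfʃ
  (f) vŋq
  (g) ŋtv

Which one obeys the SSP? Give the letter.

d

(a) 4-4-1-4-1 → violates
(b) 2-1-3-4-5 → violates
(c) 2-5-3-4-1 → violates
(d) 5-4-3-2-1 → obeys
(e) 2-2-2-2 → violates
(f) 2-3-1 → violates
(g) 3-1-2 → violates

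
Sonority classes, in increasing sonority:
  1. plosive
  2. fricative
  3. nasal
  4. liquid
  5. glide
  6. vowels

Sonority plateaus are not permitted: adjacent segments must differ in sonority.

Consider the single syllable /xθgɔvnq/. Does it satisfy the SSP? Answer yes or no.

Onset: /x/ is a fricative (sonority 2), /θ/ is a fricative (sonority 2), /g/ is a plosive (sonority 1); then the nucleus /ɔ/ (sonority 6).
Onset profile 2-2-1-6 — does not strictly rise throughout.
Coda: /v/ is a fricative (sonority 2), /n/ is a nasal (sonority 3), /q/ is a plosive (sonority 1).
Coda profile 6-2-3-1 — does not strictly fall throughout.

no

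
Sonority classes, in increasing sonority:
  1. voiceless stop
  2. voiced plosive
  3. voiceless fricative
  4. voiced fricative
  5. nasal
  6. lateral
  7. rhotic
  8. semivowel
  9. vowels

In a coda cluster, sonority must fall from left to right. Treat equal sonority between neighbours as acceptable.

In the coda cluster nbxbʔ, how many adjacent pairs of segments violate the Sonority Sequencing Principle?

/n/ is a nasal (sonority 5).
/b/ is a voiced plosive (sonority 2).
/x/ is a voiceless fricative (sonority 3).
/b/ is a voiced plosive (sonority 2).
/ʔ/ is a voiceless stop (sonority 1).
/n/→/b/: 5→2 (falls) — ok.
/b/→/x/: 2→3 (does not fall) — violation.
/x/→/b/: 3→2 (falls) — ok.
/b/→/ʔ/: 2→1 (falls) — ok.

1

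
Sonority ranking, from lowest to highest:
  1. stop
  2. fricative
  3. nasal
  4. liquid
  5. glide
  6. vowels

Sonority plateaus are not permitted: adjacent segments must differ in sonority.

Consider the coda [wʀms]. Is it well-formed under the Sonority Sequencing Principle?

yes

/w/ — glide, sonority 5.
/ʀ/ — liquid, sonority 4.
/m/ — nasal, sonority 3.
/s/ — fricative, sonority 2.
The profile 5-4-3-2 strictly falls, so the coda satisfies the SSP.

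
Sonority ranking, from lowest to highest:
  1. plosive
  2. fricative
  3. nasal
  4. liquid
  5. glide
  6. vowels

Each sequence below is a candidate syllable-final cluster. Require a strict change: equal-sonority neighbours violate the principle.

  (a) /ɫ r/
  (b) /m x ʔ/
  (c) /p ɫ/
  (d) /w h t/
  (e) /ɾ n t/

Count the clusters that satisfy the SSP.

3

(a) sonority 4-4: ill-formed.
(b) sonority 3-2-1: well-formed.
(c) sonority 1-4: ill-formed.
(d) sonority 5-2-1: well-formed.
(e) sonority 4-3-1: well-formed.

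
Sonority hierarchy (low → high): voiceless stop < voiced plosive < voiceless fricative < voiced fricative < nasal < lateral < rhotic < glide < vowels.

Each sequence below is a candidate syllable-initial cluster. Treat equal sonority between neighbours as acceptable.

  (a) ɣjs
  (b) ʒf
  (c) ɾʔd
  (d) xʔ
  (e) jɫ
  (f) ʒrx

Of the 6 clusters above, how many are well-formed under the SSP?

(a) sonority 4-8-3: ill-formed.
(b) sonority 4-3: ill-formed.
(c) sonority 7-1-2: ill-formed.
(d) sonority 3-1: ill-formed.
(e) sonority 8-6: ill-formed.
(f) sonority 4-7-3: ill-formed.

0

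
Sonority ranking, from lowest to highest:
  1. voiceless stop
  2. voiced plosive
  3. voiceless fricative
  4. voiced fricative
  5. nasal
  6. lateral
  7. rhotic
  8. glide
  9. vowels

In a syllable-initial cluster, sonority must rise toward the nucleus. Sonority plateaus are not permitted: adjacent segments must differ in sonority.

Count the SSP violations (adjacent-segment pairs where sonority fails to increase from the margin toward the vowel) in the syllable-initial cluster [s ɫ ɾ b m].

1

/s/: voiceless fricative = 3.
/ɫ/: lateral = 6.
/ɾ/: rhotic = 7.
/b/: voiced plosive = 2.
/m/: nasal = 5.
/s/→/ɫ/: 3→6 (rises) — ok.
/ɫ/→/ɾ/: 6→7 (rises) — ok.
/ɾ/→/b/: 7→2 (does not rise) — violation.
/b/→/m/: 2→5 (rises) — ok.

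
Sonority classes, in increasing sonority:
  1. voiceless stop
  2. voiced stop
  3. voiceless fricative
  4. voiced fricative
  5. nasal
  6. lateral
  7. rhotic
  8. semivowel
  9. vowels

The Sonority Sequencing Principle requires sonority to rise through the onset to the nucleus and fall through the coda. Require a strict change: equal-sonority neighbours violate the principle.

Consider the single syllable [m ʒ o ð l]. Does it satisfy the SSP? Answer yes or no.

no

Onset: /m/ is a nasal (sonority 5), /ʒ/ is a voiced fricative (sonority 4); then the nucleus /o/ (sonority 9).
Onset profile 5-4-9 — does not strictly rise throughout.
Coda: /ð/ is a voiced fricative (sonority 4), /l/ is a lateral (sonority 6).
Coda profile 9-4-6 — does not strictly fall throughout.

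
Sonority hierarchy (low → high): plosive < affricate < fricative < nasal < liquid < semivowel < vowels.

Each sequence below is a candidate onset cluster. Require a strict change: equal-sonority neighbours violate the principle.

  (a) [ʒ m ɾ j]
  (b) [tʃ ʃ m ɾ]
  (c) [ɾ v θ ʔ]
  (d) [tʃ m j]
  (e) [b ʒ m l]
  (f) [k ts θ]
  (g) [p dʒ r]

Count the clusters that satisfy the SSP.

(a) sonority 3-4-5-6: well-formed.
(b) sonority 2-3-4-5: well-formed.
(c) sonority 5-3-3-1: ill-formed.
(d) sonority 2-4-6: well-formed.
(e) sonority 1-3-4-5: well-formed.
(f) sonority 1-2-3: well-formed.
(g) sonority 1-2-5: well-formed.

6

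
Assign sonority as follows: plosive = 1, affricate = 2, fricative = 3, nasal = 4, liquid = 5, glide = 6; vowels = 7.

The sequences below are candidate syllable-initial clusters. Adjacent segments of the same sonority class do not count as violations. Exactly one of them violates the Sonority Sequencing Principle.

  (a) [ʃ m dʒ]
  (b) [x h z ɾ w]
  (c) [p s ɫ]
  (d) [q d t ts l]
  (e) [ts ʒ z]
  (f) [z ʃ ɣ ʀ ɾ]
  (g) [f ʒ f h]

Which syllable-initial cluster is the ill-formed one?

(a) sonority 3-4-2: ill-formed.
(b) sonority 3-3-3-5-6: well-formed.
(c) sonority 1-3-5: well-formed.
(d) sonority 1-1-1-2-5: well-formed.
(e) sonority 2-3-3: well-formed.
(f) sonority 3-3-3-5-5: well-formed.
(g) sonority 3-3-3-3: well-formed.

a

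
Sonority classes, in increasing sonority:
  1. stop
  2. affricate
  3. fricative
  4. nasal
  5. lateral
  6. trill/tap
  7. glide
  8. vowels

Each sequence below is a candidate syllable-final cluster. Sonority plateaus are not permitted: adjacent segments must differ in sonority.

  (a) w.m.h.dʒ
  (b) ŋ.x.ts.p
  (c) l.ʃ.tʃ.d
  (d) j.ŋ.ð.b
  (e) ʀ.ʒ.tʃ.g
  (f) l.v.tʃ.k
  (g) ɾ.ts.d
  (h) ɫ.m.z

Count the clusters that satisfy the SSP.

8

(a) sonority 7-4-3-2: well-formed.
(b) sonority 4-3-2-1: well-formed.
(c) sonority 5-3-2-1: well-formed.
(d) sonority 7-4-3-1: well-formed.
(e) sonority 6-3-2-1: well-formed.
(f) sonority 5-3-2-1: well-formed.
(g) sonority 6-2-1: well-formed.
(h) sonority 5-4-3: well-formed.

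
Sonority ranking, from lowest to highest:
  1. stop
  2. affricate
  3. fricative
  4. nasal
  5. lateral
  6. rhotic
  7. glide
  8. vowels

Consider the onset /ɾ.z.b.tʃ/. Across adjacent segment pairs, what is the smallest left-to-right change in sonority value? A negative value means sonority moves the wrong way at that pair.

/ɾ/ is a rhotic (sonority 6).
/z/ is a fricative (sonority 3).
/b/ is a stop (sonority 1).
/tʃ/ is an affricate (sonority 2).
/ɾ/→/z/: change -3.
/z/→/b/: change -2.
/b/→/tʃ/: change +1.
Minimum = -3.

-3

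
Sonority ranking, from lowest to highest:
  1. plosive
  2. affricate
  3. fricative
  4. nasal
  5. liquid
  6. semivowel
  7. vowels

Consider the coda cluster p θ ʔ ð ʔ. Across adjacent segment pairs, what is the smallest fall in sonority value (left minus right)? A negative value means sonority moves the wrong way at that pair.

/p/ is a plosive (sonority 1).
/θ/ is a fricative (sonority 3).
/ʔ/ is a plosive (sonority 1).
/ð/ is a fricative (sonority 3).
/ʔ/ is a plosive (sonority 1).
/p/→/θ/: change -2.
/θ/→/ʔ/: change +2.
/ʔ/→/ð/: change -2.
/ð/→/ʔ/: change +2.
Minimum = -2.

-2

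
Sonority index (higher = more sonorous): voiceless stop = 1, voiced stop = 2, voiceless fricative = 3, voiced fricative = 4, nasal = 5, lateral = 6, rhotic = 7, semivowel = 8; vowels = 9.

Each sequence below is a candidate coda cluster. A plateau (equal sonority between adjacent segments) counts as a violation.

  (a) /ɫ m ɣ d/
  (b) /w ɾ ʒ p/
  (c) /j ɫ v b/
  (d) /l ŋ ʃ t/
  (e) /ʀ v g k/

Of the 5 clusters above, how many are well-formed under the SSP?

(a) /ɫ m ɣ d/: profile 6-5-4-2 — obeys.
(b) /w ɾ ʒ p/: profile 8-7-4-1 — obeys.
(c) /j ɫ v b/: profile 8-6-4-2 — obeys.
(d) /l ŋ ʃ t/: profile 6-5-3-1 — obeys.
(e) /ʀ v g k/: profile 7-4-2-1 — obeys.

5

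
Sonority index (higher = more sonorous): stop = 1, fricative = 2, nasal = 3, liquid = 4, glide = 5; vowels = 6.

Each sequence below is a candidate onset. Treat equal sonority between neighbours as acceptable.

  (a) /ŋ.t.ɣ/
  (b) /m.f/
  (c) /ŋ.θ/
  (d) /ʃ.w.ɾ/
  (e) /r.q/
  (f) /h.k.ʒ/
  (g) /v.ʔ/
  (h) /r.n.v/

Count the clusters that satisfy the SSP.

(a) sonority 3-1-2: ill-formed.
(b) sonority 3-2: ill-formed.
(c) sonority 3-2: ill-formed.
(d) sonority 2-5-4: ill-formed.
(e) sonority 4-1: ill-formed.
(f) sonority 2-1-2: ill-formed.
(g) sonority 2-1: ill-formed.
(h) sonority 4-3-2: ill-formed.

0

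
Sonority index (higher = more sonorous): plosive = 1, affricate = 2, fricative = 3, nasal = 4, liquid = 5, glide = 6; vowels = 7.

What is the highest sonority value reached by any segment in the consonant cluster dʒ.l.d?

5

/dʒ/ is an affricate (sonority 2).
/l/ is a liquid (sonority 5).
/d/ is a plosive (sonority 1).
The maximum is 5.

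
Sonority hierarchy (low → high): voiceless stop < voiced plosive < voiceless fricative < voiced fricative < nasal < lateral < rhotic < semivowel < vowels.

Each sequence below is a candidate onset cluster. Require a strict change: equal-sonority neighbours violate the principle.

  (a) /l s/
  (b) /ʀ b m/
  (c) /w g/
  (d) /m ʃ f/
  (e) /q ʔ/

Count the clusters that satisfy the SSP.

0

(a) /l s/: profile 6-3 — violates.
(b) /ʀ b m/: profile 7-2-5 — violates.
(c) /w g/: profile 8-2 — violates.
(d) /m ʃ f/: profile 5-3-3 — violates.
(e) /q ʔ/: profile 1-1 — violates.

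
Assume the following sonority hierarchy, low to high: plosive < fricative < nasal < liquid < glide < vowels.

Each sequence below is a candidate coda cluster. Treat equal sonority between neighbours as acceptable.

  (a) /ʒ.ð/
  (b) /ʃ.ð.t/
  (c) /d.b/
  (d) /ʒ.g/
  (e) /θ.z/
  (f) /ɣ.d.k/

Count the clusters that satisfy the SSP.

(a) 2-2 → obeys
(b) 2-2-1 → obeys
(c) 1-1 → obeys
(d) 2-1 → obeys
(e) 2-2 → obeys
(f) 2-1-1 → obeys

6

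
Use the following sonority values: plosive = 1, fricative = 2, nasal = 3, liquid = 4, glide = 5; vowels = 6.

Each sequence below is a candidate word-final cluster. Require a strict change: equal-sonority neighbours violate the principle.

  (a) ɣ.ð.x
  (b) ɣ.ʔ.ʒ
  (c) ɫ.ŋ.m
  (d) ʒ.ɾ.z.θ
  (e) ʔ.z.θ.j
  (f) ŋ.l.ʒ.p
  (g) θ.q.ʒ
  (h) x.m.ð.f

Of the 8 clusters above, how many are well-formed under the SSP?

0

(a) sonority 2-2-2: ill-formed.
(b) sonority 2-1-2: ill-formed.
(c) sonority 4-3-3: ill-formed.
(d) sonority 2-4-2-2: ill-formed.
(e) sonority 1-2-2-5: ill-formed.
(f) sonority 3-4-2-1: ill-formed.
(g) sonority 2-1-2: ill-formed.
(h) sonority 2-3-2-2: ill-formed.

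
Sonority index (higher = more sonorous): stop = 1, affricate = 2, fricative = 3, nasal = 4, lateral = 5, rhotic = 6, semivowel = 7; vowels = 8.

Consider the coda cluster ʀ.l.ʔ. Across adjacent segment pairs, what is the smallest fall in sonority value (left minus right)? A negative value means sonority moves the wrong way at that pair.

/ʀ/ — rhotic, sonority 6.
/l/ — lateral, sonority 5.
/ʔ/ — stop, sonority 1.
/ʀ/→/l/: change +1.
/l/→/ʔ/: change +4.
Minimum = 1.

1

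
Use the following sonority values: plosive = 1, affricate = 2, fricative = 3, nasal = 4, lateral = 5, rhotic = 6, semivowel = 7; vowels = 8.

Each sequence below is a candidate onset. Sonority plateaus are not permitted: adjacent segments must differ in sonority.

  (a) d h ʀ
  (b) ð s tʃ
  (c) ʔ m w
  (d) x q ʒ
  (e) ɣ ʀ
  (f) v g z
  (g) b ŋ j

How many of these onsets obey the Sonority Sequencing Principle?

4

(a) d h ʀ: profile 1-3-6 — obeys.
(b) ð s tʃ: profile 3-3-2 — violates.
(c) ʔ m w: profile 1-4-7 — obeys.
(d) x q ʒ: profile 3-1-3 — violates.
(e) ɣ ʀ: profile 3-6 — obeys.
(f) v g z: profile 3-1-3 — violates.
(g) b ŋ j: profile 1-4-7 — obeys.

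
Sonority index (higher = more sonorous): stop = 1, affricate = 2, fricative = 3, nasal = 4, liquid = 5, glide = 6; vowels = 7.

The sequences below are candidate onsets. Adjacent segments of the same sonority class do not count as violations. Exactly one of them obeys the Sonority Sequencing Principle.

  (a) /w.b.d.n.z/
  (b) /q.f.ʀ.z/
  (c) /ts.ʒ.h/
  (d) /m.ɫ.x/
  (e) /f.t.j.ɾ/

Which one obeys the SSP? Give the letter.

(a) sonority 6-1-1-4-3: ill-formed.
(b) sonority 1-3-5-3: ill-formed.
(c) sonority 2-3-3: well-formed.
(d) sonority 4-5-3: ill-formed.
(e) sonority 3-1-6-5: ill-formed.

c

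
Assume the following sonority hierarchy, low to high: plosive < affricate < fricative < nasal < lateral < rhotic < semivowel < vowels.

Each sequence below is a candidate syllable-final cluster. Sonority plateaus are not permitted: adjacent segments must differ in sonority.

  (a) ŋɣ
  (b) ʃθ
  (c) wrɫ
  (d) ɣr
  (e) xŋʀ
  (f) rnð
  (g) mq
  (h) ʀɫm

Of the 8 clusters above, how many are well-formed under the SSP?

(a) ŋɣ: profile 4-3 — obeys.
(b) ʃθ: profile 3-3 — violates.
(c) wrɫ: profile 7-6-5 — obeys.
(d) ɣr: profile 3-6 — violates.
(e) xŋʀ: profile 3-4-6 — violates.
(f) rnð: profile 6-4-3 — obeys.
(g) mq: profile 4-1 — obeys.
(h) ʀɫm: profile 6-5-4 — obeys.

5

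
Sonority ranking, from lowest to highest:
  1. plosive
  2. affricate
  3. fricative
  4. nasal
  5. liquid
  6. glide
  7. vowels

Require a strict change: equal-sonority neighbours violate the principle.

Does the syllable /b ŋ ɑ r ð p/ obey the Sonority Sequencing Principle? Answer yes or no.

yes

Onset: /b/ is a plosive (sonority 1), /ŋ/ is a nasal (sonority 4); then the nucleus /ɑ/ (sonority 7).
Onset profile 1-4-7 — rises to the nucleus.
Coda: /r/ is a liquid (sonority 5), /ð/ is a fricative (sonority 3), /p/ is a plosive (sonority 1).
Coda profile 7-5-3-1 — falls from the nucleus.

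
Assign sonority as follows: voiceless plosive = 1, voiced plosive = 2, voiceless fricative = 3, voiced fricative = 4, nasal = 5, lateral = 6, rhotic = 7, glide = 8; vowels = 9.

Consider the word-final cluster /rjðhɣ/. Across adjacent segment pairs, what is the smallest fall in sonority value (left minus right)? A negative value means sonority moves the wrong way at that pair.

/r/ is a rhotic (sonority 7).
/j/ is a glide (sonority 8).
/ð/ is a voiced fricative (sonority 4).
/h/ is a voiceless fricative (sonority 3).
/ɣ/ is a voiced fricative (sonority 4).
/r/→/j/: change -1.
/j/→/ð/: change +4.
/ð/→/h/: change +1.
/h/→/ɣ/: change -1.
Minimum = -1.

-1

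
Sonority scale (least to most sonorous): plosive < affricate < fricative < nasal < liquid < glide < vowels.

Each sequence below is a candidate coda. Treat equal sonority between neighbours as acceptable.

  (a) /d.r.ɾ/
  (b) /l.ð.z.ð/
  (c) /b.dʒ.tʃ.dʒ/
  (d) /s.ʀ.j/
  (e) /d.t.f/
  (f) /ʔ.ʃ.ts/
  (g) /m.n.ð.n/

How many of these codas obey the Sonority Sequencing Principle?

(a) 1-5-5 → violates
(b) 5-3-3-3 → obeys
(c) 1-2-2-2 → violates
(d) 3-5-6 → violates
(e) 1-1-3 → violates
(f) 1-3-2 → violates
(g) 4-4-3-4 → violates

1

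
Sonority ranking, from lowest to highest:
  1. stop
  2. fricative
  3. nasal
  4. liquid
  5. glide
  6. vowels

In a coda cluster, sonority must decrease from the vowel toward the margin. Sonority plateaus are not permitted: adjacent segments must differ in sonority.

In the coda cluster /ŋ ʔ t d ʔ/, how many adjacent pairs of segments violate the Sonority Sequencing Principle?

3

/ŋ/ is a nasal (sonority 3).
/ʔ/ is a stop (sonority 1).
/t/ is a stop (sonority 1).
/d/ is a stop (sonority 1).
/ʔ/ is a stop (sonority 1).
/ŋ/→/ʔ/: 3→1 (falls) — ok.
/ʔ/→/t/: 1→1 (plateau) — violation.
/t/→/d/: 1→1 (plateau) — violation.
/d/→/ʔ/: 1→1 (plateau) — violation.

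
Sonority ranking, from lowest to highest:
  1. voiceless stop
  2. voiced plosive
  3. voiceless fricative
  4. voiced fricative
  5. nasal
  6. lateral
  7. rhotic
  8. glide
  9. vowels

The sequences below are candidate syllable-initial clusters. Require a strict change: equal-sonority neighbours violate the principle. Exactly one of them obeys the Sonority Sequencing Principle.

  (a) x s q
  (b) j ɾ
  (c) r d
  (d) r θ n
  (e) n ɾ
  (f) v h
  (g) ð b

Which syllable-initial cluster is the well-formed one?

(a) sonority 3-3-1: ill-formed.
(b) sonority 8-7: ill-formed.
(c) sonority 7-2: ill-formed.
(d) sonority 7-3-5: ill-formed.
(e) sonority 5-7: well-formed.
(f) sonority 4-3: ill-formed.
(g) sonority 4-2: ill-formed.

e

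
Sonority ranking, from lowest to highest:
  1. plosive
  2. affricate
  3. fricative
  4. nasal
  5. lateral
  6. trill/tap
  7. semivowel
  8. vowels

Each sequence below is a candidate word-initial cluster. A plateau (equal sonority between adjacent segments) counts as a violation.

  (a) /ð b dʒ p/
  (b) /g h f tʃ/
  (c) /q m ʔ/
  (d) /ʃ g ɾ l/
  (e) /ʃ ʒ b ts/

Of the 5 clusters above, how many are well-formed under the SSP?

(a) /ð b dʒ p/: profile 3-1-2-1 — violates.
(b) /g h f tʃ/: profile 1-3-3-2 — violates.
(c) /q m ʔ/: profile 1-4-1 — violates.
(d) /ʃ g ɾ l/: profile 3-1-6-5 — violates.
(e) /ʃ ʒ b ts/: profile 3-3-1-2 — violates.

0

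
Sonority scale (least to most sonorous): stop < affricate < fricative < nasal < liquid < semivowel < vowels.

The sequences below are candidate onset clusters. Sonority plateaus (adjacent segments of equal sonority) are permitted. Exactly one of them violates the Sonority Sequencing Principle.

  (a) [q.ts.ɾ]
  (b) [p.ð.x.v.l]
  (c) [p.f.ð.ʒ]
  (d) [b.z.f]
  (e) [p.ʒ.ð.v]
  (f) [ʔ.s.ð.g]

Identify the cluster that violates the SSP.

(a) sonority 1-2-5: well-formed.
(b) sonority 1-3-3-3-5: well-formed.
(c) sonority 1-3-3-3: well-formed.
(d) sonority 1-3-3: well-formed.
(e) sonority 1-3-3-3: well-formed.
(f) sonority 1-3-3-1: ill-formed.

f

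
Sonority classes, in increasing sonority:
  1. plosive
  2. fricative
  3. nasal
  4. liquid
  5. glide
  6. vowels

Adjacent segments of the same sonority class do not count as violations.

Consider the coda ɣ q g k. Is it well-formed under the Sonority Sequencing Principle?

/ɣ/ — fricative, sonority 2.
/q/ — plosive, sonority 1.
/g/ — plosive, sonority 1.
/k/ — plosive, sonority 1.
The profile 2-1-1-1 is non-increasing (plateaus allowed), so the coda satisfies the SSP.

yes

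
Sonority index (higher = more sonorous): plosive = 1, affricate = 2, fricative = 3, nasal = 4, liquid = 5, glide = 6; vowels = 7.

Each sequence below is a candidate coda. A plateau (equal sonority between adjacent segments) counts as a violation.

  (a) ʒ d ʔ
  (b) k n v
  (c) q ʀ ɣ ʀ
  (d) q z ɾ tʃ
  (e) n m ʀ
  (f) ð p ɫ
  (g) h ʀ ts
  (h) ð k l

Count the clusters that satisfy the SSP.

0

(a) 3-1-1 → violates
(b) 1-4-3 → violates
(c) 1-5-3-5 → violates
(d) 1-3-5-2 → violates
(e) 4-4-5 → violates
(f) 3-1-5 → violates
(g) 3-5-2 → violates
(h) 3-1-5 → violates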